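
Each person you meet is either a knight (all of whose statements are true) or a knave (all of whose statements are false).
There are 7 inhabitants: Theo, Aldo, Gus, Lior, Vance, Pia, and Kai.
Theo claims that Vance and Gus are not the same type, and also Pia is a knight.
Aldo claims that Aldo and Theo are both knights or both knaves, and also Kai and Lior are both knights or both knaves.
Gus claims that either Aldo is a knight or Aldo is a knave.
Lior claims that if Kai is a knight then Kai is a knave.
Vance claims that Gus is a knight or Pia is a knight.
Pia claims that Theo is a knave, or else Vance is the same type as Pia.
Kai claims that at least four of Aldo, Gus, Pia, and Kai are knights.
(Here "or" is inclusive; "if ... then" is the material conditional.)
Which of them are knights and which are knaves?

Theo is a knave, Aldo is a knave, Gus is a knight, Lior is a knight, Vance is a knight, Pia is a knight, and Kai is a knave.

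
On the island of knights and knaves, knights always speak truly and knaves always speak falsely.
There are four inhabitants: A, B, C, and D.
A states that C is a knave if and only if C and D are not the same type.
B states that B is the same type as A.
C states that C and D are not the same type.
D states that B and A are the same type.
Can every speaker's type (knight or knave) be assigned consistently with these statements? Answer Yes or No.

No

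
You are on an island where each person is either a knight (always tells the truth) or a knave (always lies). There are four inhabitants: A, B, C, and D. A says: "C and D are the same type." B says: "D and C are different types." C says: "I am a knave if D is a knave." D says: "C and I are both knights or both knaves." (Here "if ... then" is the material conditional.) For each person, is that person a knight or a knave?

A is a knight, B is a knave, C is a knight, and D is a knight.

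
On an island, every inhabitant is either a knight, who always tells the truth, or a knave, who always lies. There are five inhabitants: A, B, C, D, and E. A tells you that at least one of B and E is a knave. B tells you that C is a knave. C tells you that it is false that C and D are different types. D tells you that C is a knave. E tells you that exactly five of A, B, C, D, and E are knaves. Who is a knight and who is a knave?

A is a knight, B is a knight, C is a knave, D is a knight, and E is a knave.

As a knight, A's statement "at least one of B and E is a knave" should be True; it is.
B (knight): "C is a knave" — True. ✓
As a knave, C's statement "it is false that C and D are different types" should be false; it is.
D is a knight, so "C is a knave" must be True — and it is.
E is a knave; "exactly five of A, B, C, D, and E are knaves" is false, as required.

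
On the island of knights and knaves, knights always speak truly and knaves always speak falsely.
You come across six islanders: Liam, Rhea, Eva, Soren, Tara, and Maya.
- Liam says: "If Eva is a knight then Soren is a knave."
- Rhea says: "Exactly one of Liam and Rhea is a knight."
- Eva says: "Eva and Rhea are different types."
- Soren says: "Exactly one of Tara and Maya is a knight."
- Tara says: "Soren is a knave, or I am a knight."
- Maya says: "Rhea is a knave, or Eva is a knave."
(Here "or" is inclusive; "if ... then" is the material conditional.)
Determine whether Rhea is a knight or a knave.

Rhea is a knave.

Consistent assignments: {Liam=knave, Rhea=knave, Eva=knight, Soren=knight, Tara=knave, Maya=knight}
In every consistent assignment, Rhea is a knave.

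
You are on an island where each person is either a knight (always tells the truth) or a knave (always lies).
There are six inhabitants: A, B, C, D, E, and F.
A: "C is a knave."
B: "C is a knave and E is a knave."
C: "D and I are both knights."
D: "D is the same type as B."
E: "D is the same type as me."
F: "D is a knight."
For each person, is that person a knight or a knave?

A is a knight, B is a knight, C is a knave, D is a knight, E is a knave, and F is a knight.

A is a knight; "C is a knave" is true, as required.
B (knight): "C is a knave and E is a knave" — true. ✓
As a knave, C's statement "D and I are both knights" should be False; it is.
Since D is a knight, "D is the same type as B" needs to be true, which holds.
E is a knave, so "D is the same type as me" must be False — and it is.
F is a knight; "D is a knight" is true, as required.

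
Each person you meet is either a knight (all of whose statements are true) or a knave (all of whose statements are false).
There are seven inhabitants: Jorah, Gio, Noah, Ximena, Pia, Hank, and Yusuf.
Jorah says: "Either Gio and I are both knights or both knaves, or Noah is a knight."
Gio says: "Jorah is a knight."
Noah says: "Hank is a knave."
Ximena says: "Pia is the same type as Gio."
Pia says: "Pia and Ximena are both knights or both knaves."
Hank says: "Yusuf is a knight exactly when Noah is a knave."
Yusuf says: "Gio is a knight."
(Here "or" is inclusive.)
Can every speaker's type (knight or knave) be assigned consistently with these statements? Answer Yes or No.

Yes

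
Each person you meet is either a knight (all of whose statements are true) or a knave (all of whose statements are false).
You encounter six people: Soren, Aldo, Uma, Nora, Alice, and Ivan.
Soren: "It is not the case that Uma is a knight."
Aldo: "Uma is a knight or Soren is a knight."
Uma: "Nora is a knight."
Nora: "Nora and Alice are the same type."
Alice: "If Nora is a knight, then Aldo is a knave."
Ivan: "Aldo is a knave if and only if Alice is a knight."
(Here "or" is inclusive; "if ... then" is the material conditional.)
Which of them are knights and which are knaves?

As a knight, Soren's statement "it is not the case that Uma is a knight" should be True; it is.
Since Aldo is a knight, "Uma is a knight or Soren is a knight" needs to be True, which holds.
Uma is a knave; "Nora is a knight" is False, as required.
Nora is a knave; "Nora and Alice are the same type" is False, as required.
As a knight, Alice's statement "if Nora is a knight, then Aldo is a knave" should be True; it is.
Ivan is a knave, so "Aldo is a knave if and only if Alice is a knight" must be False — and it is.

Knights: Soren, Aldo, and Alice. Knaves: Uma, Nora, and Ivan.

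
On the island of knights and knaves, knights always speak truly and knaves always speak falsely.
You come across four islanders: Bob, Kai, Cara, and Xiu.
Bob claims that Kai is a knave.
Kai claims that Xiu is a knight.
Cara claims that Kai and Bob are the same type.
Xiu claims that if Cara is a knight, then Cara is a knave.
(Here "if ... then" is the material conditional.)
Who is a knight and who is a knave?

Bob is a knave, Kai is a knight, Cara is a knave, and Xiu is a knight.

Bob is a knave, so "Kai is a knave" must be False — and it is.
Kai is a knight, and the claim "Xiu is a knight" is indeed True.
Cara is a knave, so "Kai and Bob are the same type" must be False — and it is.
Since Xiu is a knight, "if Cara is a knight, then Cara is a knave" needs to be True, which holds.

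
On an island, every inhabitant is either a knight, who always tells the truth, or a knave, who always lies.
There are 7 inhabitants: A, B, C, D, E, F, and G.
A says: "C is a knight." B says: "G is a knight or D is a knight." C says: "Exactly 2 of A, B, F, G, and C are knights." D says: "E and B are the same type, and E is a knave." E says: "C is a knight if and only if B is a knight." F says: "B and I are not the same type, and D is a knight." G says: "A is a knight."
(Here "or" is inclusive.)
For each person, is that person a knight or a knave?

A is a knave, B is a knave, C is a knave, D is a knave, E is a knight, F is a knave, and G is a knave.

A is a knave, so "C is a knight" must be false — and it is.
B is a knave, so "G is a knight or D is a knight" must be false — and it is.
As a knave, C's statement "exactly 2 of A, B, F, G, and C are knights" should be false; it is.
D is a knave, so "E and B are the same type, and E is a knave" must be false — and it is.
As a knight, E's statement "C is a knight if and only if B is a knight" should be True; it is.
As a knave, F's statement "B and I are not the same type, and D is a knight" should be false; it is.
Since G is a knave, "A is a knight" needs to be false, which holds.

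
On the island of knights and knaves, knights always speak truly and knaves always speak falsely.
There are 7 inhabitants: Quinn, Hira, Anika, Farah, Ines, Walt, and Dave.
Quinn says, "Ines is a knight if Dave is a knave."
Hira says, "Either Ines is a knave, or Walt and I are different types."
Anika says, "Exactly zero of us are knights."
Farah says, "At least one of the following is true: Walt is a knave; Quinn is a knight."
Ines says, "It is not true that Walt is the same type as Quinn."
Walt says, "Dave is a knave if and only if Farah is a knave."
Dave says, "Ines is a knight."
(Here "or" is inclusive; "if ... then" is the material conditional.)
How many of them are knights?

2

The unique consistent assignment is Quinn=knave, Hira=knight, Anika=knave, Farah=knight, Ines=knave, Walt=knave, Dave=knave.
That has 2 knights.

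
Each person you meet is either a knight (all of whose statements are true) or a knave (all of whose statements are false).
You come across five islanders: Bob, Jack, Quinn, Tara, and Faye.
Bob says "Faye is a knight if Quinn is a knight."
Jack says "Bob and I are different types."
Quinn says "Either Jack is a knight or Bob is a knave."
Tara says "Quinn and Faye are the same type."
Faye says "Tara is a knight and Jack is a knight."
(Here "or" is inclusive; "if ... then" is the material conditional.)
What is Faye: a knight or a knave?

Faye is a knave.

Consistent assignments: {Bob=knave, Jack=knight, Quinn=knight, Tara=knave, Faye=knave}; {Bob=knave, Jack=knave, Quinn=knight, Tara=knave, Faye=knave}
In every consistent assignment, Faye is a knave.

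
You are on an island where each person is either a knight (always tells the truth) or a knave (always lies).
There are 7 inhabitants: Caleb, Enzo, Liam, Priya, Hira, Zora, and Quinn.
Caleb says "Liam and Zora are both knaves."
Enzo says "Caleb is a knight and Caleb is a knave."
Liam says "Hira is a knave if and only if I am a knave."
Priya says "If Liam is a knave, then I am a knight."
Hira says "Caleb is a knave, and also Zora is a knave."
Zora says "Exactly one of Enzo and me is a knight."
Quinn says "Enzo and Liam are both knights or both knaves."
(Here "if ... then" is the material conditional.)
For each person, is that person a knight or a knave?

Caleb is a knave; "Liam and Zora are both knaves" is False, as required.
As a knave, Enzo's statement "Caleb is a knight and Caleb is a knave" should be False; it is.
Liam is a knight, and the claim "Hira is a knave if and only if I am a knave" is indeed True.
Since Priya is a knight, "if Liam is a knave, then I am a knight" needs to be True, which holds.
Hira is a knight; "Caleb is a knave, and also Zora is a knave" is True, as required.
As a knave, Zora's statement "exactly one of Enzo and me is a knight" should be False; it is.
Quinn is a knave, so "Enzo and Liam are both knights or both knaves" must be False — and it is.

Knights: Liam, Priya, and Hira. Knaves: Caleb, Enzo, Zora, and Quinn.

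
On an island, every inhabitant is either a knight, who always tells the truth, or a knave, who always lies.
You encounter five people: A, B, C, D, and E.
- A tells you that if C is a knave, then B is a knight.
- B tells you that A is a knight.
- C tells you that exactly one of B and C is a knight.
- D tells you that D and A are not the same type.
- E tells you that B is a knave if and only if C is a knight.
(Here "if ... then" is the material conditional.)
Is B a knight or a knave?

B is a knave.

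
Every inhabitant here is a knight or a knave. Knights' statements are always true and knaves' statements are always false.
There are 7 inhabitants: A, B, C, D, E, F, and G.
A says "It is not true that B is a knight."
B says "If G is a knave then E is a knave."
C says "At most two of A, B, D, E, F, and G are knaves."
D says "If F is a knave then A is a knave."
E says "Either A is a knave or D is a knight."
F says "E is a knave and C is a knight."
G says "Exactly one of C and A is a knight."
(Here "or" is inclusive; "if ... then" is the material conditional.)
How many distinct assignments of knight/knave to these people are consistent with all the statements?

1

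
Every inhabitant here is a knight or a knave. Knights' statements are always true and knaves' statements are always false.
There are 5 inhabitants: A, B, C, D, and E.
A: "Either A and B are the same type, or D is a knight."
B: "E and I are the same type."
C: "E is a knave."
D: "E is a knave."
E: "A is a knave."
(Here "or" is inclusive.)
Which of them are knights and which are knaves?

Knights: B and E. Knaves: A, C, and D.

As a knave, A's statement "either A and B are the same type, or D is a knight" should be False; it is.
As a knight, B's statement "E and I are the same type" should be True; it is.
C (knave): "E is a knave" — False. ✓
D is a knave; "E is a knave" is False, as required.
Since E is a knight, "A is a knave" needs to be True, which holds.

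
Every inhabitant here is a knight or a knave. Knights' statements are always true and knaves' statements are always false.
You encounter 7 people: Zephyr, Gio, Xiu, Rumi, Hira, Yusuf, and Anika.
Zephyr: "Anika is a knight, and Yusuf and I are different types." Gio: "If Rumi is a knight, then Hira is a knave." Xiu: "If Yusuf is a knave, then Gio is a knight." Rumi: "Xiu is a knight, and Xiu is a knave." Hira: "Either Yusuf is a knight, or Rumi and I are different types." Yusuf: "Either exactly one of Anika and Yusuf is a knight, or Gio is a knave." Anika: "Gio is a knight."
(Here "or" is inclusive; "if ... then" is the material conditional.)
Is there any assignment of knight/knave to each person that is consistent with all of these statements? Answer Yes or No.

No

Checking all 128 assignments, each has at least one speaker whose statement's truth value contradicts their type.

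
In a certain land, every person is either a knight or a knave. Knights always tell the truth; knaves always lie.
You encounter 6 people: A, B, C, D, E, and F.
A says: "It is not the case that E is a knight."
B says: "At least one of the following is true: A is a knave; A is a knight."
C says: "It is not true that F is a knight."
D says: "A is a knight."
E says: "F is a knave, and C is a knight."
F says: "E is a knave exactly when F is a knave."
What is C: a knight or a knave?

Consistent assignments: {A=knave, B=knight, C=knight, D=knave, E=knight, F=knave}
In every consistent assignment, C is a knight.

C is a knight.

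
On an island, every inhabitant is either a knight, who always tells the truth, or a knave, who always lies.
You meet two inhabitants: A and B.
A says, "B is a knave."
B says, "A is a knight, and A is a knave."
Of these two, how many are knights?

The unique consistent assignment is A=knight, B=knave.
That has 1 knight.

1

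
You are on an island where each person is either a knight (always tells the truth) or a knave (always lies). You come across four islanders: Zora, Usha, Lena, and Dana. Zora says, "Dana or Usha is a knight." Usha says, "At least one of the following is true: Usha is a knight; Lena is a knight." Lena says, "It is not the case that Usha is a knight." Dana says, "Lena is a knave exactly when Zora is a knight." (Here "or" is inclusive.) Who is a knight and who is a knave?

Zora is a knight, Usha is a knight, Lena is a knave, and Dana is a knight.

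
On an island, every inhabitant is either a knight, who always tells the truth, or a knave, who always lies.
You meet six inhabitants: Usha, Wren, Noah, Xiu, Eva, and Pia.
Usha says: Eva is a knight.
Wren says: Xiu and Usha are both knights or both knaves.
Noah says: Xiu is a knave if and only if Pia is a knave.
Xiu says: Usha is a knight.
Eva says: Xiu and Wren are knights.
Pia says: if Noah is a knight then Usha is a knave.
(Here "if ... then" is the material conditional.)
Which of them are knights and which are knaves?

Knights: Wren and Pia. Knaves: Usha, Noah, Xiu, and Eva.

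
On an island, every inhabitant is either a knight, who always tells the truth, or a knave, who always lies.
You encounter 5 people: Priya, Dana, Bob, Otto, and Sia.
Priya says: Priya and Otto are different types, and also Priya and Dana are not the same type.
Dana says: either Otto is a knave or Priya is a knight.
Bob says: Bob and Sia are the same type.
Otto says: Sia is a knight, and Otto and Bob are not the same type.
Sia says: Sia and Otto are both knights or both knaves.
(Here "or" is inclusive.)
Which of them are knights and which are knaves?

As a knave, Priya's statement "Priya and Otto are different types, and also Priya and Dana are not the same type" should be false; it is.
Dana (knave): "either Otto is a knave or Priya is a knight" — false. ✓
As a knave, Bob's statement "Bob and Sia are the same type" should be false; it is.
Otto is a knight, and the claim "Sia is a knight, and Otto and Bob are not the same type" is indeed True.
Sia is a knight, so "Sia and Otto are both knights or both knaves" must be True — and it is.

Priya is a knave, Dana is a knave, Bob is a knave, Otto is a knight, and Sia is a knight.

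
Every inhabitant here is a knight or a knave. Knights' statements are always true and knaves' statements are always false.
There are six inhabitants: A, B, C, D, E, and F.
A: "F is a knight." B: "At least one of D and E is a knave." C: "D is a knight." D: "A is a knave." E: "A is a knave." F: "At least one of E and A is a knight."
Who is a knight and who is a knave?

A is a knight, B is a knight, C is a knave, D is a knave, E is a knave, and F is a knight.

A (knight): "F is a knight" — True. ✓
Since B is a knight, "at least one of D and E is a knave" needs to be True, which holds.
C (knave): "D is a knight" — false. ✓
As a knave, D's statement "A is a knave" should be false; it is.
As a knave, E's statement "A is a knave" should be false; it is.
F is a knight; "at least one of E and A is a knight" is True, as required.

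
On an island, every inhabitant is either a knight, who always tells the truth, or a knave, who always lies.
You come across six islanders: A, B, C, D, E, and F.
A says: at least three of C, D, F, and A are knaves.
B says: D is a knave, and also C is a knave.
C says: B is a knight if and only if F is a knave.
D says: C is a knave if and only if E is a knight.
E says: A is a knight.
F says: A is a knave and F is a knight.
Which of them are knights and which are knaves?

A is a knave, B is a knave, C is a knight, D is a knight, E is a knave, and F is a knight.

A is a knave, and the claim "at least three of C, D, F, and A are knaves" is indeed false.
B (knave): "D is a knave, and also C is a knave" — false. ✓
Since C is a knight, "B is a knight if and only if F is a knave" needs to be True, which holds.
Since D is a knight, "C is a knave if and only if E is a knight" needs to be True, which holds.
E is a knave, so "A is a knight" must be false — and it is.
F is a knight, and the claim "A is a knave and F is a knight" is indeed True.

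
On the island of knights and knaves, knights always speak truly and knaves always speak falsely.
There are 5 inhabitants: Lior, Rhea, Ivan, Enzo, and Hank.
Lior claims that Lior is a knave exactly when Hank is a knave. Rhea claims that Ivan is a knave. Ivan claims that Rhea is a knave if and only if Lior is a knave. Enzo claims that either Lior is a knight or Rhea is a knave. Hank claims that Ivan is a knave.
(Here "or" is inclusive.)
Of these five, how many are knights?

2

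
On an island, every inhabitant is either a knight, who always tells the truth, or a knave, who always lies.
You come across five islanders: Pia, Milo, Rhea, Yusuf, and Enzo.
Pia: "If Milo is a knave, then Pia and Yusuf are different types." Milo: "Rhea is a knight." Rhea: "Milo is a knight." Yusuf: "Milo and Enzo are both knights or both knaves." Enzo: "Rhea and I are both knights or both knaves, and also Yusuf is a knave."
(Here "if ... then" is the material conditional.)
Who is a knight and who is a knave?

Pia is a knight, so "if Milo is a knave, then Pia and Yusuf are different types" must be True — and it is.
Milo is a knight, so "Rhea is a knight" must be True — and it is.
Since Rhea is a knight, "Milo is a knight" needs to be True, which holds.
Yusuf (knave): "Milo and Enzo are both knights or both knaves" — false. ✓
Enzo is a knave, so "Rhea and I are both knights or both knaves, and also Yusuf is a knave" must be false — and it is.

Knights: Pia, Milo, and Rhea. Knaves: Yusuf and Enzo.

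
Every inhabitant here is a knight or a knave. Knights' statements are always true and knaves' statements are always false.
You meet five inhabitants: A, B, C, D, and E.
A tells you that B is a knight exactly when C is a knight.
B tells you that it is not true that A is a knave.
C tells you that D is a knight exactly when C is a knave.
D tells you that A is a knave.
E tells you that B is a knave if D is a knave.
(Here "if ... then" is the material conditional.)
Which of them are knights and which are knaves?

Suppose A is a knave. Then A's statement "B is a knight exactly when C is a knight" would have to be false. Checking the 16 ways to assign the others, none is consistent with every speaker.
(For instance, with B=knight, C=knight, D=knave, E=knave, A's claim "B is a knight exactly when C is a knight" comes out true where it would need to be false.)
So A must be a knight, making "B is a knight exactly when C is a knight" true. Taking A=knight, B=knight, C=knight, D=knave, E=knave, each remaining statement checks out:
  B (knight): "it is not true that A is a knave" — true. ✓
  C (knight): "D is a knight exactly when C is a knave" — true. ✓
  D (knave): "A is a knave" — false. ✓
  E (knave): "B is a knave if D is a knave" — false. ✓
This is the unique consistent assignment.

A is a knight, B is a knight, C is a knight, D is a knave, and E is a knave.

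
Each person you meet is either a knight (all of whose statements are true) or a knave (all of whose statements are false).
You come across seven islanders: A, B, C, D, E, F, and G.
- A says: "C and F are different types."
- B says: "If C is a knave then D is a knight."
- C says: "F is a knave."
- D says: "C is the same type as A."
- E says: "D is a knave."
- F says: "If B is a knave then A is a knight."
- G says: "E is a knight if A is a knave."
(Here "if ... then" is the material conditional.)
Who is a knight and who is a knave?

A is a knight, B is a knave, C is a knave, D is a knave, E is a knight, F is a knight, and G is a knight.

Since A is a knight, "C and F are different types" needs to be true, which holds.
B is a knave, and the claim "if C is a knave then D is a knight" is indeed false.
C is a knave; "F is a knave" is false, as required.
D is a knave; "C is the same type as A" is false, as required.
E is a knight, so "D is a knave" must be true — and it is.
F is a knight; "if B is a knave then A is a knight" is true, as required.
Since G is a knight, "E is a knight if A is a knave" needs to be true, which holds.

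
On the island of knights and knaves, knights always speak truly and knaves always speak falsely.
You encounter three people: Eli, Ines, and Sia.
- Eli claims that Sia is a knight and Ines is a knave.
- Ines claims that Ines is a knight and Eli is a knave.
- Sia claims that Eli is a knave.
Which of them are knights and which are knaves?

Eli (knave): "Sia is a knight and Ines is a knave" — False. ✓
Ines is a knight, and the claim "Ines is a knight and Eli is a knave" is indeed true.
Sia (knight): "Eli is a knave" — true. ✓

Eli is a knave, Ines is a knight, and Sia is a knight.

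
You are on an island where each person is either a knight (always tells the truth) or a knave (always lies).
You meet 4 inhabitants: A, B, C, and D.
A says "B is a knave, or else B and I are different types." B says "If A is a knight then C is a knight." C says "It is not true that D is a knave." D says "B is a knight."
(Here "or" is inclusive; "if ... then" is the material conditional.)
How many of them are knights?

1

The unique consistent assignment is A=knight, B=knave, C=knave, D=knave.
That has 1 knight.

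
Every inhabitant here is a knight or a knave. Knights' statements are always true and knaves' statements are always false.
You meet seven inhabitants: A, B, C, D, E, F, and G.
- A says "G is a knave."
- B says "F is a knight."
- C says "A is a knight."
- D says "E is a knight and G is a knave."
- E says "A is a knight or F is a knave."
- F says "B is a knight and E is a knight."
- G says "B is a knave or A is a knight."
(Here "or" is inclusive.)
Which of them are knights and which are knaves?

As a knave, A's statement "G is a knave" should be False; it is.
B (knave): "F is a knight" — False. ✓
C is a knave; "A is a knight" is False, as required.
Since D is a knave, "E is a knight and G is a knave" needs to be False, which holds.
Since E is a knight, "A is a knight or F is a knave" needs to be True, which holds.
F is a knave, so "B is a knight and E is a knight" must be False — and it is.
As a knight, G's statement "B is a knave or A is a knight" should be True; it is.

Knights: E and G. Knaves: A, B, C, D, and F.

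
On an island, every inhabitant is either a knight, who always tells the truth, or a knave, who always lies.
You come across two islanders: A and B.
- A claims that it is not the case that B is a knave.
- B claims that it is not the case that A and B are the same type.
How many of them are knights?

0

The unique consistent assignment is A=knave, B=knave.
That has 0 knights.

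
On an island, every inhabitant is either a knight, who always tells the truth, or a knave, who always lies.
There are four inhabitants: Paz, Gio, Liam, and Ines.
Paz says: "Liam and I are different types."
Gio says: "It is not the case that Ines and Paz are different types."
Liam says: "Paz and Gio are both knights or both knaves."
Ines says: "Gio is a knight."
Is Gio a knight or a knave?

Gio is a knave.

Consistent assignments: {Paz=knight, Gio=knave, Liam=knave, Ines=knave}
In every consistent assignment, Gio is a knave.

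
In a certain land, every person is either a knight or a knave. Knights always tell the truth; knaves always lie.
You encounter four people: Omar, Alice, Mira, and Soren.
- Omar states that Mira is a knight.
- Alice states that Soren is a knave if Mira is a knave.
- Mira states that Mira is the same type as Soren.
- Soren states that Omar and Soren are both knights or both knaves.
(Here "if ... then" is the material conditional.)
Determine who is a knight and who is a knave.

Knights: Omar, Alice, Mira, and Soren. Knaves: none.

Since Omar is a knight, "Mira is a knight" needs to be True, which holds.
Alice is a knight; "Soren is a knave if Mira is a knave" is True, as required.
Mira is a knight, so "Mira is the same type as Soren" must be True — and it is.
As a knight, Soren's statement "Omar and Soren are both knights or both knaves" should be True; it is.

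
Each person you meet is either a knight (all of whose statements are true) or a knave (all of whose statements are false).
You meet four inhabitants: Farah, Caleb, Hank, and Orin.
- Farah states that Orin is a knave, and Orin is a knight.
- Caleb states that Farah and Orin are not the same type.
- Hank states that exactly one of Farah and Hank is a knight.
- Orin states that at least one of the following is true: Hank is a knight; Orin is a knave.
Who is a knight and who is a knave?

Farah is a knave, Caleb is a knight, Hank is a knight, and Orin is a knight.

Farah is a knave, so "Orin is a knave, and Orin is a knight" must be false — and it is.
Caleb is a knight, so "Farah and Orin are not the same type" must be True — and it is.
Hank (knight): "exactly one of Farah and Hank is a knight" — True. ✓
Orin (knight): "at least one of the following is true: Hank is a knight; Orin is a knave" — True. ✓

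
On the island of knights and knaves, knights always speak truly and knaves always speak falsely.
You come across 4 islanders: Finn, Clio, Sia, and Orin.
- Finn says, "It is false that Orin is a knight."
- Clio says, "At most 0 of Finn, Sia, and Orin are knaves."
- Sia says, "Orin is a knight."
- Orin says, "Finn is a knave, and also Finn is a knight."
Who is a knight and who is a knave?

Knights: Finn. Knaves: Clio, Sia, and Orin.

Finn (knight): "it is false that Orin is a knight" — true. ✓
Since Clio is a knave, "at most 0 of Finn, Sia, and Orin are knaves" needs to be false, which holds.
Sia is a knave; "Orin is a knight" is false, as required.
Orin is a knave, and the claim "Finn is a knave, and also Finn is a knight" is indeed false.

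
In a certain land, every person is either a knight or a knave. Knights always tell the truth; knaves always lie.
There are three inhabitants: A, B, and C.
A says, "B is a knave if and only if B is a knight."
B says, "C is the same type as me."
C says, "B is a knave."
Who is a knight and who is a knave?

Suppose A is a knight. Then A's statement "B is a knave if and only if B is a knight" would have to be true. Checking the 4 ways to assign the others, none is consistent with every speaker.
(For instance, with B=knave, C=knight, A's claim "B is a knave if and only if B is a knight" comes out false where it would need to be true.)
So A must be a knave, making "B is a knave if and only if B is a knight" false. Taking A=knave, B=knave, C=knight, each remaining statement checks out:
  B (knave): "C is the same type as me" — false. ✓
  C (knight): "B is a knave" — true. ✓
This is the unique consistent assignment.

Knights: C. Knaves: A and B.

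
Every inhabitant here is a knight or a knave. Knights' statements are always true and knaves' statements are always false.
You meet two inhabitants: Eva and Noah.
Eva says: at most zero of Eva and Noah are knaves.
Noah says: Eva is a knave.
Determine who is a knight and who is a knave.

Eva is a knave and Noah is a knight.

Eva is a knave, so "at most zero of Eva and Noah are knaves" must be False — and it is.
Noah is a knight, and the claim "Eva is a knave" is indeed True.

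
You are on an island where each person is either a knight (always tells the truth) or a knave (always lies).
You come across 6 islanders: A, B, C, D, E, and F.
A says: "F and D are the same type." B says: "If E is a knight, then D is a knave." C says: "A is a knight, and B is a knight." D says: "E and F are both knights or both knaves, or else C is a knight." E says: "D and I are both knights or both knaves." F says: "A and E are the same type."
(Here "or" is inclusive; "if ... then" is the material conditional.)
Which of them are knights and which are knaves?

As a knight, A's statement "F and D are the same type" should be True; it is.
B is a knave; "if E is a knight, then D is a knave" is False, as required.
C is a knave, and the claim "A is a knight, and B is a knight" is indeed False.
Since D is a knight, "E and F are both knights or both knaves, or else C is a knight" needs to be True, which holds.
E is a knight; "D and I are both knights or both knaves" is True, as required.
F (knight): "A and E are the same type" — True. ✓

Knights: A, D, E, and F. Knaves: B and C.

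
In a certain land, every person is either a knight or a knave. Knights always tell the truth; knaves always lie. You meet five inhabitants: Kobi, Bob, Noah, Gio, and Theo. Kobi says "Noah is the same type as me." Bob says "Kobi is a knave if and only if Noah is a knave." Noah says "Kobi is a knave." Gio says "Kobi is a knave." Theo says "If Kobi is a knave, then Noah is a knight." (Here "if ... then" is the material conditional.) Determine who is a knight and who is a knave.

Knights: Noah, Gio, and Theo. Knaves: Kobi and Bob.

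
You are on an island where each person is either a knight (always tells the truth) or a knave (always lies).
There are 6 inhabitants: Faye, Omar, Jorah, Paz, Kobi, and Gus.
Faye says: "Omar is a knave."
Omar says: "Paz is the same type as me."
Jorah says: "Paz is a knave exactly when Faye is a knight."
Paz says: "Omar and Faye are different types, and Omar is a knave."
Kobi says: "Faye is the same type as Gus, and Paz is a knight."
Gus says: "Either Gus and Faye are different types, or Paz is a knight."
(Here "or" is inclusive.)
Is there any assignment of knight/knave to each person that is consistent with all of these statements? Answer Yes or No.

Yes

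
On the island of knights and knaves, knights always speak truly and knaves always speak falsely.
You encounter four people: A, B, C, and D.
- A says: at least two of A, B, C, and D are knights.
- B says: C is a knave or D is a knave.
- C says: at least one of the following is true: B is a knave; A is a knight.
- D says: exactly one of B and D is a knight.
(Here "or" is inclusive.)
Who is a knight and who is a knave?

A is a knight, B is a knave, C is a knight, and D is a knight.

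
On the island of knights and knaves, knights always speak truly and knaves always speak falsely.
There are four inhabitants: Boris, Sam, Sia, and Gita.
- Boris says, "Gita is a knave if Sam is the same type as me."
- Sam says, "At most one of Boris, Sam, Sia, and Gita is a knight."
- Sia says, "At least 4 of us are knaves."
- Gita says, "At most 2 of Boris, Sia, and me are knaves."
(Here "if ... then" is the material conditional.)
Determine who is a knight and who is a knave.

Knights: Boris and Gita. Knaves: Sam and Sia.

Boris is a knight; "Gita is a knave if Sam is the same type as me" is true, as required.
As a knave, Sam's statement "at most one of Boris, Sam, Sia, and Gita is a knight" should be False; it is.
Sia is a knave, so "at least 4 of us are knaves" must be False — and it is.
Gita is a knight, and the claim "at most 2 of Boris, Sia, and me are knaves" is indeed true.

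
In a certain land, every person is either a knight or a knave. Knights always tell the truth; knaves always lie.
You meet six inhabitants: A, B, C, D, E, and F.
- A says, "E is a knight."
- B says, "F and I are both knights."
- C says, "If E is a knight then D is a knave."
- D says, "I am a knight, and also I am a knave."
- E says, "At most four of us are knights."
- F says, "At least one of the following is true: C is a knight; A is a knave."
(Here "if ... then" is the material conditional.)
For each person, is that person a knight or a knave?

As a knight, A's statement "E is a knight" should be true; it is.
B is a knave; "F and I are both knights" is false, as required.
C is a knight, and the claim "if E is a knight then D is a knave" is indeed true.
Since D is a knave, "I am a knight, and also I am a knave" needs to be false, which holds.
As a knight, E's statement "at most four of us are knights" should be true; it is.
Since F is a knight, "at least one of the following is true: C is a knight; A is a knave" needs to be true, which holds.

A is a knight, B is a knave, C is a knight, D is a knave, E is a knight, and F is a knight.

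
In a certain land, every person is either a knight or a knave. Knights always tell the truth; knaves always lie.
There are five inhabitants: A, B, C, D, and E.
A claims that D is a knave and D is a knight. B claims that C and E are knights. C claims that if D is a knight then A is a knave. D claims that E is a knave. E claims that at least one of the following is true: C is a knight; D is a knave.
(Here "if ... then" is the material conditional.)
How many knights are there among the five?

The unique consistent assignment is A=knave, B=knight, C=knight, D=knave, E=knight.
That has 3 knights.

3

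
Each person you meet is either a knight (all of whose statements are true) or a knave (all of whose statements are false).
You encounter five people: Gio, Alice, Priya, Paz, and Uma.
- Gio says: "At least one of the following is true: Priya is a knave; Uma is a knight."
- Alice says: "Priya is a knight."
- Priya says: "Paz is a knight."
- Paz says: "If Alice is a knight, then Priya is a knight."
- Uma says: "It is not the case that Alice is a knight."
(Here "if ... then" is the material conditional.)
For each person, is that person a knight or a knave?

Knights: Alice, Priya, and Paz. Knaves: Gio and Uma.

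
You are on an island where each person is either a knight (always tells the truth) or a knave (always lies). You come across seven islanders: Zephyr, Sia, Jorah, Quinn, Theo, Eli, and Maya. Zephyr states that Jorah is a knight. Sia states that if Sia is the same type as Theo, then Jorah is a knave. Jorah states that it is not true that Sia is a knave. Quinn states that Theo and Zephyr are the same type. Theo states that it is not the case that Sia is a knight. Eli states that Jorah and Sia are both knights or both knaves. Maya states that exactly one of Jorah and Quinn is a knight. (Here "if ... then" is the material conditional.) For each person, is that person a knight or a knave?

Knights: Zephyr, Sia, Jorah, Eli, and Maya. Knaves: Quinn and Theo.

Zephyr (knight): "Jorah is a knight" — True. ✓
Sia (knight): "if Sia is the same type as Theo, then Jorah is a knave" — True. ✓
Since Jorah is a knight, "it is not true that Sia is a knave" needs to be True, which holds.
As a knave, Quinn's statement "Theo and Zephyr are the same type" should be false; it is.
Theo is a knave, so "it is not the case that Sia is a knight" must be false — and it is.
Since Eli is a knight, "Jorah and Sia are both knights or both knaves" needs to be True, which holds.
As a knight, Maya's statement "exactly one of Jorah and Quinn is a knight" should be True; it is.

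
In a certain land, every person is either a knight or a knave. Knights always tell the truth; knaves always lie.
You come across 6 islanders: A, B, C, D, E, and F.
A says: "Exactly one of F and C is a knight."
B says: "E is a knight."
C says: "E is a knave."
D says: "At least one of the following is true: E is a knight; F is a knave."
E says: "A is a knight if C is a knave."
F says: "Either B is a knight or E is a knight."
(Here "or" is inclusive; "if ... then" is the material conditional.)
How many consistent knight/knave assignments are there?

1

Consistent assignments:
  A=knight, B=knight, C=knave, D=knight, E=knight, F=knight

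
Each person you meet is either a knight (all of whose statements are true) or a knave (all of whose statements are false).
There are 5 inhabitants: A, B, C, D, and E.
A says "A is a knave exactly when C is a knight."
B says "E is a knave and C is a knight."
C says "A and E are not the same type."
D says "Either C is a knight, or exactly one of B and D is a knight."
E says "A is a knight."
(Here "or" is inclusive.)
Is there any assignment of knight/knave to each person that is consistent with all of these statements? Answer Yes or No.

Yes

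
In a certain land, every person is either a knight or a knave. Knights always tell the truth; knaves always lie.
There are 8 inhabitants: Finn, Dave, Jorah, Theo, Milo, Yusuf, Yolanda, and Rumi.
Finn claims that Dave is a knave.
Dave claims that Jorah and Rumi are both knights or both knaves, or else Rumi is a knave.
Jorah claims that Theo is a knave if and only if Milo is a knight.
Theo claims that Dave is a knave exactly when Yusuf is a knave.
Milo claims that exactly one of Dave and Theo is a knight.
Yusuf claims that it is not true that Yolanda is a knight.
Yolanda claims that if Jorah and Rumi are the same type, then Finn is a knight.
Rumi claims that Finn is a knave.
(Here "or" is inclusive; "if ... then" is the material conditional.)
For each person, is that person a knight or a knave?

Finn is a knave, Dave is a knight, Jorah is a knight, Theo is a knight, Milo is a knave, Yusuf is a knight, Yolanda is a knave, and Rumi is a knight.

Finn is a knave; "Dave is a knave" is False, as required.
Dave (knight): "Jorah and Rumi are both knights or both knaves, or else Rumi is a knave" — true. ✓
Jorah is a knight; "Theo is a knave if and only if Milo is a knight" is true, as required.
As a knight, Theo's statement "Dave is a knave exactly when Yusuf is a knave" should be true; it is.
As a knave, Milo's statement "exactly one of Dave and Theo is a knight" should be False; it is.
Yusuf (knight): "it is not true that Yolanda is a knight" — true. ✓
Yolanda is a knave; "if Jorah and Rumi are the same type, then Finn is a knight" is False, as required.
Since Rumi is a knight, "Finn is a knave" needs to be true, which holds.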